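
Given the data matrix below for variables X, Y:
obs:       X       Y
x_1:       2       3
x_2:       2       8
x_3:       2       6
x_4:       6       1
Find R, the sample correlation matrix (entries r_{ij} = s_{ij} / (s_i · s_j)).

Step 1 — column means:
  mean(X) = (2 + 2 + 2 + 6) / 4 = 12/4 = 3
  mean(Y) = (3 + 8 + 6 + 1) / 4 = 18/4 = 4.5

Step 2 — sample variances and covariances s[i,j] = (1/(n-1)) · Σ_k (x_{k,i} - mean_i) · (x_{k,j} - mean_j), with n-1 = 3:
  s[X,X] = ((-1)·(-1) + (-1)·(-1) + (-1)·(-1) + (3)·(3)) / 3 = 12/3 = 4
  s[X,Y] = ((-1)·(-1.5) + (-1)·(3.5) + (-1)·(1.5) + (3)·(-3.5)) / 3 = -14/3 = -4.6667
  s[Y,Y] = ((-1.5)·(-1.5) + (3.5)·(3.5) + (1.5)·(1.5) + (-3.5)·(-3.5)) / 3 = 29/3 = 9.6667
  Sample standard deviations s_i = √(s[i,i]):
  s(X) = √(4) = 2
  s(Y) = √(9.6667) = 3.1091

Step 3 — r_{ij} = s_{ij} / (s_i · s_j):
  r[X,X] = 1 (diagonal).
  r[X,Y] = -4.6667 / (2 · 3.1091) = -4.6667 / 6.2183 = -0.7505
  r[Y,Y] = 1 (diagonal).

R is symmetric with unit diagonal. Assembling:

R = [[1, -0.7505],
 [-0.7505, 1]]


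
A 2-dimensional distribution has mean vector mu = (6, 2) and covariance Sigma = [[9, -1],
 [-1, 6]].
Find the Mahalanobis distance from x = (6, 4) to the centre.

Step 1 — centre the observation: (x - mu) = (0, 2).

Step 2 — invert Sigma. det(Sigma) = 9·6 - (-1)² = 53.
  Sigma^{-1} = (1/det) · [[d, -b], [-b, a]] = [[0.1132, 0.0189],
 [0.0189, 0.1698]].

Step 3 — form the quadratic (x - mu)^T · Sigma^{-1} · (x - mu):
  Sigma^{-1} · (x - mu) = (0.0377, 0.3396).
  (x - mu)^T · [Sigma^{-1} · (x - mu)] = (0)·(0.0377) + (2)·(0.3396) = 0.6792.

Step 4 — take square root: d = √(0.6792) ≈ 0.8242.

d(x, mu) = √(0.6792) ≈ 0.8242


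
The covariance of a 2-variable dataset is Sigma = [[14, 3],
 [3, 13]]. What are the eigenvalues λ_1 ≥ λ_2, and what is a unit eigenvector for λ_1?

Step 1 — characteristic polynomial of 2×2 Sigma:
  det(Sigma - λI) = λ² - trace · λ + det = 0.
  trace = 14 + 13 = 27, det = 14·13 - (3)² = 173.
Step 2 — discriminant:
  Δ = trace² - 4·det = 729 - 692 = 37.
Step 3 — eigenvalues:
  λ = (trace ± √Δ)/2 = (27 ± 6.0828)/2,
  λ_1 = 16.5414,  λ_2 = 10.4586.

Step 4 — unit eigenvector for λ_1: solve (Sigma - λ_1 I)v = 0. First row:
  (14 - 16.5414)·v_x + (3)·v_y = 0, i.e. (-2.5414)·v_x + (3)·v_y = 0,
  so v ∝ (b, λ_1 - a) = (3, 2.5414) = u.
  ||u|| = √((3)² + (2.5414)²) = √(15.4586) ≈ 3.9317,
  v_1 = u/||u|| ≈ (0.763, 0.6464) (||v_1|| = 1).

λ_1 = 16.5414,  λ_2 = 10.4586;  v_1 ≈ (0.763, 0.6464)


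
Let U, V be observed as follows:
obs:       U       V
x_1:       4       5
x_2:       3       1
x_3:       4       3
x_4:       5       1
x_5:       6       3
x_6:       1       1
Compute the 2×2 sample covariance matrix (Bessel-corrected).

Step 1 — column means:
  mean(U) = (4 + 3 + 4 + 5 + 6 + 1) / 6 = 23/6 = 3.8333
  mean(V) = (5 + 1 + 3 + 1 + 3 + 1) / 6 = 14/6 = 2.3333

Step 2 — sample covariance S[i,j] = (1/(n-1)) · Σ_k (x_{k,i} - mean_i) · (x_{k,j} - mean_j), with n-1 = 5.
  S[U,U] = ((0.1667)·(0.1667) + (-0.8333)·(-0.8333) + (0.1667)·(0.1667) + (1.1667)·(1.1667) + (2.1667)·(2.1667) + (-2.8333)·(-2.8333)) / 5 = 14.8333/5 = 2.9667
  S[U,V] = ((0.1667)·(2.6667) + (-0.8333)·(-1.3333) + (0.1667)·(0.6667) + (1.1667)·(-1.3333) + (2.1667)·(0.6667) + (-2.8333)·(-1.3333)) / 5 = 5.3333/5 = 1.0667
  S[V,V] = ((2.6667)·(2.6667) + (-1.3333)·(-1.3333) + (0.6667)·(0.6667) + (-1.3333)·(-1.3333) + (0.6667)·(0.6667) + (-1.3333)·(-1.3333)) / 5 = 13.3333/5 = 2.6667

S is symmetric (S[j,i] = S[i,j]). Assembling:

S = [[2.9667, 1.0667],
 [1.0667, 2.6667]]


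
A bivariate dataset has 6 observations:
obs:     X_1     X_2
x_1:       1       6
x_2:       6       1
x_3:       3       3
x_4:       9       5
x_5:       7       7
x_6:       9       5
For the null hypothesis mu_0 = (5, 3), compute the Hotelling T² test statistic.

Step 1 — sample mean vector:
  mean(X_1) = (1 + 6 + 3 + 9 + 7 + 9) / 6 = 35/6 = 5.8333
  mean(X_2) = (6 + 1 + 3 + 5 + 7 + 5) / 6 = 27/6 = 4.5
  x̄ = (5.8333, 4.5),  deviation x̄ - mu_0 = (5.8333, 4.5) - (5, 3) = (0.8333, 1.5).

Step 2 — sample covariance matrix, S[i,j] = (1/(n-1)) · Σ_k (x_{k,i} - mean_i) · (x_{k,j} - mean_j), divisor n-1 = 5:
  S[X_1,X_1] = ((-4.8333)·(-4.8333) + (0.1667)·(0.1667) + (-2.8333)·(-2.8333) + (3.1667)·(3.1667) + (1.1667)·(1.1667) + (3.1667)·(3.1667)) / 5 = 52.8333/5 = 10.5667
  S[X_1,X_2] = ((-4.8333)·(1.5) + (0.1667)·(-3.5) + (-2.8333)·(-1.5) + (3.1667)·(0.5) + (1.1667)·(2.5) + (3.1667)·(0.5)) / 5 = 2.5/5 = 0.5
  S[X_2,X_2] = ((1.5)·(1.5) + (-3.5)·(-3.5) + (-1.5)·(-1.5) + (0.5)·(0.5) + (2.5)·(2.5) + (0.5)·(0.5)) / 5 = 23.5/5 = 4.7
  S = [[10.5667, 0.5],
 [0.5, 4.7]].

Step 3 — invert S. det(S) = 10.5667·4.7 - (0.5)² = 49.4133.
  S^{-1} = (1/det) · [[d, -b], [-b, a]] = [[0.0951, -0.0101],
 [-0.0101, 0.2138]].

Step 4 — quadratic form (x̄ - mu_0)^T · S^{-1} · (x̄ - mu_0):
  S^{-1} · (x̄ - mu_0) = (0.0641, 0.3123),
  (x̄ - mu_0)^T · [...] = (0.8333)·(0.0641) + (1.5)·(0.3123) = 0.5219.

Step 5 — scale by n: T² = 6 · 0.5219 = 3.1314.

T² ≈ 3.1314


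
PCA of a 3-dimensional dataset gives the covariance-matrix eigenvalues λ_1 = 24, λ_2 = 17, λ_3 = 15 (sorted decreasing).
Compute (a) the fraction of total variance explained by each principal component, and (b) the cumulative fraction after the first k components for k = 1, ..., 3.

Step 1 — total variance = trace(Sigma) = Σ λ_i = 24 + 17 + 15 = 56.

Step 2 — fraction explained by component i = λ_i / Σ λ:
  PC1: 24/56 = 0.4286
  PC2: 17/56 = 0.3036
  PC3: 15/56 = 0.2679

Step 3 — cumulative fraction after k components = (λ_1 + ... + λ_k) / Σ λ:
  k = 1: 24/56 = 0.4286
  k = 2: (24 + 17)/56 = 41/56 = 0.7321
  k = 3: (24 + 17 + 15)/56 = 56/56 = 1

Summary (fraction, with percent):

explained: PC1 0.4286 (42.86%), PC2 0.3036 (30.36%), PC3 0.2679 (26.79%);  cumulative: 0.4286, 0.7321, 1


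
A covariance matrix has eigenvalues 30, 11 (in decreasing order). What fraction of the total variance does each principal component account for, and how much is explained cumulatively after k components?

Step 1 — total variance = trace(Sigma) = Σ λ_i = 30 + 11 = 41.

Step 2 — fraction explained by component i = λ_i / Σ λ:
  PC1: 30/41 = 0.7317
  PC2: 11/41 = 0.2683

Step 3 — cumulative fraction after k components = (λ_1 + ... + λ_k) / Σ λ:
  k = 1: 30/41 = 0.7317
  k = 2: (30 + 11)/41 = 41/41 = 1

Summary (fraction, with percent):

explained: PC1 0.7317 (73.17%), PC2 0.2683 (26.83%);  cumulative: 0.7317, 1


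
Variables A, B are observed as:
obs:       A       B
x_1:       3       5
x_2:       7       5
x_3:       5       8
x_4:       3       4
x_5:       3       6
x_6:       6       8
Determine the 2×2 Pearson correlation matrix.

Step 1 — column means:
  mean(A) = (3 + 7 + 5 + 3 + 3 + 6) / 6 = 27/6 = 4.5
  mean(B) = (5 + 5 + 8 + 4 + 6 + 8) / 6 = 36/6 = 6

Step 2 — sample variances and covariances s[i,j] = (1/(n-1)) · Σ_k (x_{k,i} - mean_i) · (x_{k,j} - mean_j), with n-1 = 5:
  s[A,A] = ((-1.5)·(-1.5) + (2.5)·(2.5) + (0.5)·(0.5) + (-1.5)·(-1.5) + (-1.5)·(-1.5) + (1.5)·(1.5)) / 5 = 15.5/5 = 3.1
  s[A,B] = ((-1.5)·(-1) + (2.5)·(-1) + (0.5)·(2) + (-1.5)·(-2) + (-1.5)·(0) + (1.5)·(2)) / 5 = 6/5 = 1.2
  s[B,B] = ((-1)·(-1) + (-1)·(-1) + (2)·(2) + (-2)·(-2) + (0)·(0) + (2)·(2)) / 5 = 14/5 = 2.8
  Sample standard deviations s_i = √(s[i,i]):
  s(A) = √(3.1) = 1.7607
  s(B) = √(2.8) = 1.6733

Step 3 — r_{ij} = s_{ij} / (s_i · s_j):
  r[A,A] = 1 (diagonal).
  r[A,B] = 1.2 / (1.7607 · 1.6733) = 1.2 / 2.9462 = 0.4073
  r[B,B] = 1 (diagonal).

R is symmetric with unit diagonal. Assembling:

R = [[1, 0.4073],
 [0.4073, 1]]


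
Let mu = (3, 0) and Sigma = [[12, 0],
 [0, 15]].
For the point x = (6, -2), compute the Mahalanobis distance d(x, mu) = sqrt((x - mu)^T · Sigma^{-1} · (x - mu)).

Step 1 — centre the observation: (x - mu) = (3, -2).

Step 2 — invert Sigma. det(Sigma) = 12·15 - (0)² = 180.
  Sigma^{-1} = (1/det) · [[d, -b], [-b, a]] = [[0.0833, 0],
 [0, 0.0667]].

Step 3 — form the quadratic (x - mu)^T · Sigma^{-1} · (x - mu):
  Sigma^{-1} · (x - mu) = (0.25, -0.1333).
  (x - mu)^T · [Sigma^{-1} · (x - mu)] = (3)·(0.25) + (-2)·(-0.1333) = 1.0167.

Step 4 — take square root: d = √(1.0167) ≈ 1.0083.

d(x, mu) = √(1.0167) ≈ 1.0083


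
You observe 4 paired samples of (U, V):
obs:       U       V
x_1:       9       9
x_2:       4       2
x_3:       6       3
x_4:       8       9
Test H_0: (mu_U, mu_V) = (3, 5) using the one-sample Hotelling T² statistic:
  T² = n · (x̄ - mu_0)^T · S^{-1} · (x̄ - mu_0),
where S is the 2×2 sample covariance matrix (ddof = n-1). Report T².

Step 1 — sample mean vector:
  mean(U) = (9 + 4 + 6 + 8) / 4 = 27/4 = 6.75
  mean(V) = (9 + 2 + 3 + 9) / 4 = 23/4 = 5.75
  x̄ = (6.75, 5.75),  deviation x̄ - mu_0 = (6.75, 5.75) - (3, 5) = (3.75, 0.75).

Step 2 — sample covariance matrix, S[i,j] = (1/(n-1)) · Σ_k (x_{k,i} - mean_i) · (x_{k,j} - mean_j), divisor n-1 = 3:
  S[U,U] = ((2.25)·(2.25) + (-2.75)·(-2.75) + (-0.75)·(-0.75) + (1.25)·(1.25)) / 3 = 14.75/3 = 4.9167
  S[U,V] = ((2.25)·(3.25) + (-2.75)·(-3.75) + (-0.75)·(-2.75) + (1.25)·(3.25)) / 3 = 23.75/3 = 7.9167
  S[V,V] = ((3.25)·(3.25) + (-3.75)·(-3.75) + (-2.75)·(-2.75) + (3.25)·(3.25)) / 3 = 42.75/3 = 14.25
  S = [[4.9167, 7.9167],
 [7.9167, 14.25]].

Step 3 — invert S. det(S) = 4.9167·14.25 - (7.9167)² = 7.3889.
  S^{-1} = (1/det) · [[d, -b], [-b, a]] = [[1.9286, -1.0714],
 [-1.0714, 0.6654]].

Step 4 — quadratic form (x̄ - mu_0)^T · S^{-1} · (x̄ - mu_0):
  S^{-1} · (x̄ - mu_0) = (6.4286, -3.5188),
  (x̄ - mu_0)^T · [...] = (3.75)·(6.4286) + (0.75)·(-3.5188) = 21.468.

Step 5 — scale by n: T² = 4 · 21.468 = 85.8722.

T² ≈ 85.8722


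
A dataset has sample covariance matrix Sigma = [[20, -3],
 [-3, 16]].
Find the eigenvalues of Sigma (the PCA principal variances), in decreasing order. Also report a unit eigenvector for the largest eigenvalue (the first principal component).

Step 1 — characteristic polynomial of 2×2 Sigma:
  det(Sigma - λI) = λ² - trace · λ + det = 0.
  trace = 20 + 16 = 36, det = 20·16 - (-3)² = 311.
Step 2 — discriminant:
  Δ = trace² - 4·det = 1296 - 1244 = 52.
Step 3 — eigenvalues:
  λ = (trace ± √Δ)/2 = (36 ± 7.2111)/2,
  λ_1 = 21.6056,  λ_2 = 14.3944.

Step 4 — unit eigenvector for λ_1: solve (Sigma - λ_1 I)v = 0. First row:
  (20 - 21.6056)·v_x + (-3)·v_y = 0, i.e. (-1.6056)·v_x + (-3)·v_y = 0,
  so v ∝ (b, λ_1 - a) = (-3, 1.6056); multiply by -1 so the first entry is positive: u = (3, -1.6056).
  ||u|| = √((3)² + (-1.6056)²) = √(11.5778) ≈ 3.4026,
  v_1 = u/||u|| ≈ (0.8817, -0.4719) (||v_1|| = 1).

λ_1 = 21.6056,  λ_2 = 14.3944;  v_1 ≈ (0.8817, -0.4719)


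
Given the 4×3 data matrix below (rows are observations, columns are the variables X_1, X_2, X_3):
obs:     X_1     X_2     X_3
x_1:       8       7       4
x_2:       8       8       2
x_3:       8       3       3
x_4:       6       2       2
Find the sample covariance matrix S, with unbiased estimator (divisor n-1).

Step 1 — column means:
  mean(X_1) = (8 + 8 + 8 + 6) / 4 = 30/4 = 7.5
  mean(X_2) = (7 + 8 + 3 + 2) / 4 = 20/4 = 5
  mean(X_3) = (4 + 2 + 3 + 2) / 4 = 11/4 = 2.75

Step 2 — sample covariance S[i,j] = (1/(n-1)) · Σ_k (x_{k,i} - mean_i) · (x_{k,j} - mean_j), with n-1 = 3.
  S[X_1,X_1] = ((0.5)·(0.5) + (0.5)·(0.5) + (0.5)·(0.5) + (-1.5)·(-1.5)) / 3 = 3/3 = 1
  S[X_1,X_2] = ((0.5)·(2) + (0.5)·(3) + (0.5)·(-2) + (-1.5)·(-3)) / 3 = 6/3 = 2
  S[X_1,X_3] = ((0.5)·(1.25) + (0.5)·(-0.75) + (0.5)·(0.25) + (-1.5)·(-0.75)) / 3 = 1.5/3 = 0.5
  S[X_2,X_2] = ((2)·(2) + (3)·(3) + (-2)·(-2) + (-3)·(-3)) / 3 = 26/3 = 8.6667
  S[X_2,X_3] = ((2)·(1.25) + (3)·(-0.75) + (-2)·(0.25) + (-3)·(-0.75)) / 3 = 2/3 = 0.6667
  S[X_3,X_3] = ((1.25)·(1.25) + (-0.75)·(-0.75) + (0.25)·(0.25) + (-0.75)·(-0.75)) / 3 = 2.75/3 = 0.9167

S is symmetric (S[j,i] = S[i,j]). Assembling:

S = [[1, 2, 0.5],
 [2, 8.6667, 0.6667],
 [0.5, 0.6667, 0.9167]]


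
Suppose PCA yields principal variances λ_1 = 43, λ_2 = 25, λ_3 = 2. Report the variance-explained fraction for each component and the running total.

Step 1 — total variance = trace(Sigma) = Σ λ_i = 43 + 25 + 2 = 70.

Step 2 — fraction explained by component i = λ_i / Σ λ:
  PC1: 43/70 = 0.6143
  PC2: 25/70 = 0.3571
  PC3: 2/70 = 0.0286

Step 3 — cumulative fraction after k components = (λ_1 + ... + λ_k) / Σ λ:
  k = 1: 43/70 = 0.6143
  k = 2: (43 + 25)/70 = 68/70 = 0.9714
  k = 3: (43 + 25 + 2)/70 = 70/70 = 1

Summary (fraction, with percent):

explained: PC1 0.6143 (61.43%), PC2 0.3571 (35.71%), PC3 0.0286 (2.86%);  cumulative: 0.6143, 0.9714, 1


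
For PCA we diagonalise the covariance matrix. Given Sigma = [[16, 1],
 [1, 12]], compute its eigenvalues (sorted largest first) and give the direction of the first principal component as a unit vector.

Step 1 — characteristic polynomial of 2×2 Sigma:
  det(Sigma - λI) = λ² - trace · λ + det = 0.
  trace = 16 + 12 = 28, det = 16·12 - (1)² = 191.
Step 2 — discriminant:
  Δ = trace² - 4·det = 784 - 764 = 20.
Step 3 — eigenvalues:
  λ = (trace ± √Δ)/2 = (28 ± 4.4721)/2,
  λ_1 = 16.2361,  λ_2 = 11.7639.

Step 4 — unit eigenvector for λ_1: solve (Sigma - λ_1 I)v = 0. First row:
  (16 - 16.2361)·v_x + (1)·v_y = 0, i.e. (-0.2361)·v_x + (1)·v_y = 0,
  so v ∝ (b, λ_1 - a) = (1, 0.2361) = u.
  ||u|| = √((1)² + (0.2361)²) = √(1.0557) ≈ 1.0275,
  v_1 = u/||u|| ≈ (0.9732, 0.2298) (||v_1|| = 1).

λ_1 = 16.2361,  λ_2 = 11.7639;  v_1 ≈ (0.9732, 0.2298)


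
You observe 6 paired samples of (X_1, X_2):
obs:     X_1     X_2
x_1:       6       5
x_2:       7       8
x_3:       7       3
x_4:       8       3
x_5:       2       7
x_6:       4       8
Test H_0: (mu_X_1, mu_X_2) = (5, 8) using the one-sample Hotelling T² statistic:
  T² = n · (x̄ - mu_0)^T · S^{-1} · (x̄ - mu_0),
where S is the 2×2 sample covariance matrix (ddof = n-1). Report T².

Step 1 — sample mean vector:
  mean(X_1) = (6 + 7 + 7 + 8 + 2 + 4) / 6 = 34/6 = 5.6667
  mean(X_2) = (5 + 8 + 3 + 3 + 7 + 8) / 6 = 34/6 = 5.6667
  x̄ = (5.6667, 5.6667),  deviation x̄ - mu_0 = (5.6667, 5.6667) - (5, 8) = (0.6667, -2.3333).

Step 2 — sample covariance matrix, S[i,j] = (1/(n-1)) · Σ_k (x_{k,i} - mean_i) · (x_{k,j} - mean_j), divisor n-1 = 5:
  S[X_1,X_1] = ((0.3333)·(0.3333) + (1.3333)·(1.3333) + (1.3333)·(1.3333) + (2.3333)·(2.3333) + (-3.6667)·(-3.6667) + (-1.6667)·(-1.6667)) / 5 = 25.3333/5 = 5.0667
  S[X_1,X_2] = ((0.3333)·(-0.6667) + (1.3333)·(2.3333) + (1.3333)·(-2.6667) + (2.3333)·(-2.6667) + (-3.6667)·(1.3333) + (-1.6667)·(2.3333)) / 5 = -15.6667/5 = -3.1333
  S[X_2,X_2] = ((-0.6667)·(-0.6667) + (2.3333)·(2.3333) + (-2.6667)·(-2.6667) + (-2.6667)·(-2.6667) + (1.3333)·(1.3333) + (2.3333)·(2.3333)) / 5 = 27.3333/5 = 5.4667
  S = [[5.0667, -3.1333],
 [-3.1333, 5.4667]].

Step 3 — invert S. det(S) = 5.0667·5.4667 - (-3.1333)² = 17.88.
  S^{-1} = (1/det) · [[d, -b], [-b, a]] = [[0.3057, 0.1752],
 [0.1752, 0.2834]].

Step 4 — quadratic form (x̄ - mu_0)^T · S^{-1} · (x̄ - mu_0):
  S^{-1} · (x̄ - mu_0) = (-0.2051, -0.5444),
  (x̄ - mu_0)^T · [...] = (0.6667)·(-0.2051) + (-2.3333)·(-0.5444) = 1.1335.

Step 5 — scale by n: T² = 6 · 1.1335 = 6.8009.

T² ≈ 6.8009


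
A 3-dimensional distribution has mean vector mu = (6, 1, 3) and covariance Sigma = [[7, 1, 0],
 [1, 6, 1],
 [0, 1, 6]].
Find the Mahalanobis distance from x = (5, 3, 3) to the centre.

Step 1 — centre the observation: (x - mu) = (-1, 2, 0).

Step 2 — invert Sigma (cofactor / det for 3×3, or solve directly):
  Sigma^{-1} = [[0.1464, -0.0251, 0.0042],
 [-0.0251, 0.1757, -0.0293],
 [0.0042, -0.0293, 0.1715]].

Step 3 — form the quadratic (x - mu)^T · Sigma^{-1} · (x - mu):
  Sigma^{-1} · (x - mu) = (-0.1967, 0.3766, -0.0628).
  (x - mu)^T · [Sigma^{-1} · (x - mu)] = (-1)·(-0.1967) + (2)·(0.3766) + (0)·(-0.0628) = 0.9498.

Step 4 — take square root: d = √(0.9498) ≈ 0.9746.

d(x, mu) = √(0.9498) ≈ 0.9746


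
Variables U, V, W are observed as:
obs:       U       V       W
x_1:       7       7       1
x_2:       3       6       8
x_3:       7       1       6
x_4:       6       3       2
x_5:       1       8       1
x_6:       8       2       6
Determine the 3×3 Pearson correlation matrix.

Step 1 — column means:
  mean(U) = (7 + 3 + 7 + 6 + 1 + 8) / 6 = 32/6 = 5.3333
  mean(V) = (7 + 6 + 1 + 3 + 8 + 2) / 6 = 27/6 = 4.5
  mean(W) = (1 + 8 + 6 + 2 + 1 + 6) / 6 = 24/6 = 4

Step 2 — sample variances and covariances s[i,j] = (1/(n-1)) · Σ_k (x_{k,i} - mean_i) · (x_{k,j} - mean_j), with n-1 = 5:
  s[U,U] = ((1.6667)·(1.6667) + (-2.3333)·(-2.3333) + (1.6667)·(1.6667) + (0.6667)·(0.6667) + (-4.3333)·(-4.3333) + (2.6667)·(2.6667)) / 5 = 37.3333/5 = 7.4667
  s[U,V] = ((1.6667)·(2.5) + (-2.3333)·(1.5) + (1.6667)·(-3.5) + (0.6667)·(-1.5) + (-4.3333)·(3.5) + (2.6667)·(-2.5)) / 5 = -28/5 = -5.6
  s[U,W] = ((1.6667)·(-3) + (-2.3333)·(4) + (1.6667)·(2) + (0.6667)·(-2) + (-4.3333)·(-3) + (2.6667)·(2)) / 5 = 6/5 = 1.2
  s[V,V] = ((2.5)·(2.5) + (1.5)·(1.5) + (-3.5)·(-3.5) + (-1.5)·(-1.5) + (3.5)·(3.5) + (-2.5)·(-2.5)) / 5 = 41.5/5 = 8.3
  s[V,W] = ((2.5)·(-3) + (1.5)·(4) + (-3.5)·(2) + (-1.5)·(-2) + (3.5)·(-3) + (-2.5)·(2)) / 5 = -21/5 = -4.2
  s[W,W] = ((-3)·(-3) + (4)·(4) + (2)·(2) + (-2)·(-2) + (-3)·(-3) + (2)·(2)) / 5 = 46/5 = 9.2
  Sample standard deviations s_i = √(s[i,i]):
  s(U) = √(7.4667) = 2.7325
  s(V) = √(8.3) = 2.881
  s(W) = √(9.2) = 3.0332

Step 3 — r_{ij} = s_{ij} / (s_i · s_j):
  r[U,U] = 1 (diagonal).
  r[U,V] = -5.6 / (2.7325 · 2.881) = -5.6 / 7.8723 = -0.7114
  r[U,W] = 1.2 / (2.7325 · 3.0332) = 1.2 / 8.2881 = 0.1448
  r[V,V] = 1 (diagonal).
  r[V,W] = -4.2 / (2.881 · 3.0332) = -4.2 / 8.7384 = -0.4806
  r[W,W] = 1 (diagonal).

R is symmetric with unit diagonal. Assembling:

R = [[1, -0.7114, 0.1448],
 [-0.7114, 1, -0.4806],
 [0.1448, -0.4806, 1]]


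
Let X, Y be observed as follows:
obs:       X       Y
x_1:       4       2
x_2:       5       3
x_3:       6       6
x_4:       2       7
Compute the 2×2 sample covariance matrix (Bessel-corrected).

Step 1 — column means:
  mean(X) = (4 + 5 + 6 + 2) / 4 = 17/4 = 4.25
  mean(Y) = (2 + 3 + 6 + 7) / 4 = 18/4 = 4.5

Step 2 — sample covariance S[i,j] = (1/(n-1)) · Σ_k (x_{k,i} - mean_i) · (x_{k,j} - mean_j), with n-1 = 3.
  S[X,X] = ((-0.25)·(-0.25) + (0.75)·(0.75) + (1.75)·(1.75) + (-2.25)·(-2.25)) / 3 = 8.75/3 = 2.9167
  S[X,Y] = ((-0.25)·(-2.5) + (0.75)·(-1.5) + (1.75)·(1.5) + (-2.25)·(2.5)) / 3 = -3.5/3 = -1.1667
  S[Y,Y] = ((-2.5)·(-2.5) + (-1.5)·(-1.5) + (1.5)·(1.5) + (2.5)·(2.5)) / 3 = 17/3 = 5.6667

S is symmetric (S[j,i] = S[i,j]). Assembling:

S = [[2.9167, -1.1667],
 [-1.1667, 5.6667]]


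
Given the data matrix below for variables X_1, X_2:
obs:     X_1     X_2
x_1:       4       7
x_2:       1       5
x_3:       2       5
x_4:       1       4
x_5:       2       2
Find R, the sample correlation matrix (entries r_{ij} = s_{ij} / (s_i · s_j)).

Step 1 — column means:
  mean(X_1) = (4 + 1 + 2 + 1 + 2) / 5 = 10/5 = 2
  mean(X_2) = (7 + 5 + 5 + 4 + 2) / 5 = 23/5 = 4.6

Step 2 — sample variances and covariances s[i,j] = (1/(n-1)) · Σ_k (x_{k,i} - mean_i) · (x_{k,j} - mean_j), with n-1 = 4:
  s[X_1,X_1] = ((2)·(2) + (-1)·(-1) + (0)·(0) + (-1)·(-1) + (0)·(0)) / 4 = 6/4 = 1.5
  s[X_1,X_2] = ((2)·(2.4) + (-1)·(0.4) + (0)·(0.4) + (-1)·(-0.6) + (0)·(-2.6)) / 4 = 5/4 = 1.25
  s[X_2,X_2] = ((2.4)·(2.4) + (0.4)·(0.4) + (0.4)·(0.4) + (-0.6)·(-0.6) + (-2.6)·(-2.6)) / 4 = 13.2/4 = 3.3
  Sample standard deviations s_i = √(s[i,i]):
  s(X_1) = √(1.5) = 1.2247
  s(X_2) = √(3.3) = 1.8166

Step 3 — r_{ij} = s_{ij} / (s_i · s_j):
  r[X_1,X_1] = 1 (diagonal).
  r[X_1,X_2] = 1.25 / (1.2247 · 1.8166) = 1.25 / 2.2249 = 0.5618
  r[X_2,X_2] = 1 (diagonal).

R is symmetric with unit diagonal. Assembling:

R = [[1, 0.5618],
 [0.5618, 1]]


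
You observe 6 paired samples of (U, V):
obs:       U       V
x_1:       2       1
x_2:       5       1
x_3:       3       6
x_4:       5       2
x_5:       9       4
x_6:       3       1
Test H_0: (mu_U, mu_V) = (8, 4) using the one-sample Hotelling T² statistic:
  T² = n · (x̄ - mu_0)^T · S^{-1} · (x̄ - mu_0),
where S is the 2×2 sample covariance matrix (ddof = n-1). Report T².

Step 1 — sample mean vector:
  mean(U) = (2 + 5 + 3 + 5 + 9 + 3) / 6 = 27/6 = 4.5
  mean(V) = (1 + 1 + 6 + 2 + 4 + 1) / 6 = 15/6 = 2.5
  x̄ = (4.5, 2.5),  deviation x̄ - mu_0 = (4.5, 2.5) - (8, 4) = (-3.5, -1.5).

Step 2 — sample covariance matrix, S[i,j] = (1/(n-1)) · Σ_k (x_{k,i} - mean_i) · (x_{k,j} - mean_j), divisor n-1 = 5:
  S[U,U] = ((-2.5)·(-2.5) + (0.5)·(0.5) + (-1.5)·(-1.5) + (0.5)·(0.5) + (4.5)·(4.5) + (-1.5)·(-1.5)) / 5 = 31.5/5 = 6.3
  S[U,V] = ((-2.5)·(-1.5) + (0.5)·(-1.5) + (-1.5)·(3.5) + (0.5)·(-0.5) + (4.5)·(1.5) + (-1.5)·(-1.5)) / 5 = 6.5/5 = 1.3
  S[V,V] = ((-1.5)·(-1.5) + (-1.5)·(-1.5) + (3.5)·(3.5) + (-0.5)·(-0.5) + (1.5)·(1.5) + (-1.5)·(-1.5)) / 5 = 21.5/5 = 4.3
  S = [[6.3, 1.3],
 [1.3, 4.3]].

Step 3 — invert S. det(S) = 6.3·4.3 - (1.3)² = 25.4.
  S^{-1} = (1/det) · [[d, -b], [-b, a]] = [[0.1693, -0.0512],
 [-0.0512, 0.248]].

Step 4 — quadratic form (x̄ - mu_0)^T · S^{-1} · (x̄ - mu_0):
  S^{-1} · (x̄ - mu_0) = (-0.5157, -0.1929),
  (x̄ - mu_0)^T · [...] = (-3.5)·(-0.5157) + (-1.5)·(-0.1929) = 2.0945.

Step 5 — scale by n: T² = 6 · 2.0945 = 12.5669.

T² ≈ 12.5669


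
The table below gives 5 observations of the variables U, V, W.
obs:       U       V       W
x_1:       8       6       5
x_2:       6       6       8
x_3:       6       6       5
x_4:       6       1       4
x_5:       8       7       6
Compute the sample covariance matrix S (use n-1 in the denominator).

Step 1 — column means:
  mean(U) = (8 + 6 + 6 + 6 + 8) / 5 = 34/5 = 6.8
  mean(V) = (6 + 6 + 6 + 1 + 7) / 5 = 26/5 = 5.2
  mean(W) = (5 + 8 + 5 + 4 + 6) / 5 = 28/5 = 5.6

Step 2 — sample covariance S[i,j] = (1/(n-1)) · Σ_k (x_{k,i} - mean_i) · (x_{k,j} - mean_j), with n-1 = 4.
  S[U,U] = ((1.2)·(1.2) + (-0.8)·(-0.8) + (-0.8)·(-0.8) + (-0.8)·(-0.8) + (1.2)·(1.2)) / 4 = 4.8/4 = 1.2
  S[U,V] = ((1.2)·(0.8) + (-0.8)·(0.8) + (-0.8)·(0.8) + (-0.8)·(-4.2) + (1.2)·(1.8)) / 4 = 5.2/4 = 1.3
  S[U,W] = ((1.2)·(-0.6) + (-0.8)·(2.4) + (-0.8)·(-0.6) + (-0.8)·(-1.6) + (1.2)·(0.4)) / 4 = -0.4/4 = -0.1
  S[V,V] = ((0.8)·(0.8) + (0.8)·(0.8) + (0.8)·(0.8) + (-4.2)·(-4.2) + (1.8)·(1.8)) / 4 = 22.8/4 = 5.7
  S[V,W] = ((0.8)·(-0.6) + (0.8)·(2.4) + (0.8)·(-0.6) + (-4.2)·(-1.6) + (1.8)·(0.4)) / 4 = 8.4/4 = 2.1
  S[W,W] = ((-0.6)·(-0.6) + (2.4)·(2.4) + (-0.6)·(-0.6) + (-1.6)·(-1.6) + (0.4)·(0.4)) / 4 = 9.2/4 = 2.3

S is symmetric (S[j,i] = S[i,j]). Assembling:

S = [[1.2, 1.3, -0.1],
 [1.3, 5.7, 2.1],
 [-0.1, 2.1, 2.3]]


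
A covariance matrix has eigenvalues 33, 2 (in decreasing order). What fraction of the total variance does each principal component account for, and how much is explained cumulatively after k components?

Step 1 — total variance = trace(Sigma) = Σ λ_i = 33 + 2 = 35.

Step 2 — fraction explained by component i = λ_i / Σ λ:
  PC1: 33/35 = 0.9429
  PC2: 2/35 = 0.0571

Step 3 — cumulative fraction after k components = (λ_1 + ... + λ_k) / Σ λ:
  k = 1: 33/35 = 0.9429
  k = 2: (33 + 2)/35 = 35/35 = 1

Summary (fraction, with percent):

explained: PC1 0.9429 (94.29%), PC2 0.0571 (5.71%);  cumulative: 0.9429, 1


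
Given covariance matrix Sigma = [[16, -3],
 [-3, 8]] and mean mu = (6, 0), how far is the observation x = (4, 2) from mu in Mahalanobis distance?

Step 1 — centre the observation: (x - mu) = (-2, 2).

Step 2 — invert Sigma. det(Sigma) = 16·8 - (-3)² = 119.
  Sigma^{-1} = (1/det) · [[d, -b], [-b, a]] = [[0.0672, 0.0252],
 [0.0252, 0.1345]].

Step 3 — form the quadratic (x - mu)^T · Sigma^{-1} · (x - mu):
  Sigma^{-1} · (x - mu) = (-0.084, 0.2185).
  (x - mu)^T · [Sigma^{-1} · (x - mu)] = (-2)·(-0.084) + (2)·(0.2185) = 0.605.

Step 4 — take square root: d = √(0.605) ≈ 0.7778.

d(x, mu) = √(0.605) ≈ 0.7778


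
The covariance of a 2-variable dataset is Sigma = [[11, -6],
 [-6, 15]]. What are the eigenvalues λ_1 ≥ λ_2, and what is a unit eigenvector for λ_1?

Step 1 — characteristic polynomial of 2×2 Sigma:
  det(Sigma - λI) = λ² - trace · λ + det = 0.
  trace = 11 + 15 = 26, det = 11·15 - (-6)² = 129.
Step 2 — discriminant:
  Δ = trace² - 4·det = 676 - 516 = 160.
Step 3 — eigenvalues:
  λ = (trace ± √Δ)/2 = (26 ± 12.6491)/2,
  λ_1 = 19.3246,  λ_2 = 6.6754.

Step 4 — unit eigenvector for λ_1: solve (Sigma - λ_1 I)v = 0. First row:
  (11 - 19.3246)·v_x + (-6)·v_y = 0, i.e. (-8.3246)·v_x + (-6)·v_y = 0,
  so v ∝ (b, λ_1 - a) = (-6, 8.3246); multiply by -1 so the first entry is positive: u = (6, -8.3246).
  ||u|| = √((6)² + (-8.3246)²) = √(105.2982) ≈ 10.2615,
  v_1 = u/||u|| ≈ (0.5847, -0.8112) (||v_1|| = 1).

λ_1 = 19.3246,  λ_2 = 6.6754;  v_1 ≈ (0.5847, -0.8112)


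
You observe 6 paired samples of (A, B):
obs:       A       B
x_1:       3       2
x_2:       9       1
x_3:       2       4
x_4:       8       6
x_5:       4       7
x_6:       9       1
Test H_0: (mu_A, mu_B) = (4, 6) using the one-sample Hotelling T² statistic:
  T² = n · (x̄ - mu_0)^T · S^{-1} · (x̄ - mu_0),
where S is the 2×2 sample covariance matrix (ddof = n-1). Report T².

Step 1 — sample mean vector:
  mean(A) = (3 + 9 + 2 + 8 + 4 + 9) / 6 = 35/6 = 5.8333
  mean(B) = (2 + 1 + 4 + 6 + 7 + 1) / 6 = 21/6 = 3.5
  x̄ = (5.8333, 3.5),  deviation x̄ - mu_0 = (5.8333, 3.5) - (4, 6) = (1.8333, -2.5).

Step 2 — sample covariance matrix, S[i,j] = (1/(n-1)) · Σ_k (x_{k,i} - mean_i) · (x_{k,j} - mean_j), divisor n-1 = 5:
  S[A,A] = ((-2.8333)·(-2.8333) + (3.1667)·(3.1667) + (-3.8333)·(-3.8333) + (2.1667)·(2.1667) + (-1.8333)·(-1.8333) + (3.1667)·(3.1667)) / 5 = 50.8333/5 = 10.1667
  S[A,B] = ((-2.8333)·(-1.5) + (3.1667)·(-2.5) + (-3.8333)·(0.5) + (2.1667)·(2.5) + (-1.8333)·(3.5) + (3.1667)·(-2.5)) / 5 = -14.5/5 = -2.9
  S[B,B] = ((-1.5)·(-1.5) + (-2.5)·(-2.5) + (0.5)·(0.5) + (2.5)·(2.5) + (3.5)·(3.5) + (-2.5)·(-2.5)) / 5 = 33.5/5 = 6.7
  S = [[10.1667, -2.9],
 [-2.9, 6.7]].

Step 3 — invert S. det(S) = 10.1667·6.7 - (-2.9)² = 59.7067.
  S^{-1} = (1/det) · [[d, -b], [-b, a]] = [[0.1122, 0.0486],
 [0.0486, 0.1703]].

Step 4 — quadratic form (x̄ - mu_0)^T · S^{-1} · (x̄ - mu_0):
  S^{-1} · (x̄ - mu_0) = (0.0843, -0.3366),
  (x̄ - mu_0)^T · [...] = (1.8333)·(0.0843) + (-2.5)·(-0.3366) = 0.9962.

Step 5 — scale by n: T² = 6 · 0.9962 = 5.977.

T² ≈ 5.977


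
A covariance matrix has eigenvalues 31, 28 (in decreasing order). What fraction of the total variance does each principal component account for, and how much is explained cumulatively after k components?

Step 1 — total variance = trace(Sigma) = Σ λ_i = 31 + 28 = 59.

Step 2 — fraction explained by component i = λ_i / Σ λ:
  PC1: 31/59 = 0.5254
  PC2: 28/59 = 0.4746

Step 3 — cumulative fraction after k components = (λ_1 + ... + λ_k) / Σ λ:
  k = 1: 31/59 = 0.5254
  k = 2: (31 + 28)/59 = 59/59 = 1

Summary (fraction, with percent):

explained: PC1 0.5254 (52.54%), PC2 0.4746 (47.46%);  cumulative: 0.5254, 1


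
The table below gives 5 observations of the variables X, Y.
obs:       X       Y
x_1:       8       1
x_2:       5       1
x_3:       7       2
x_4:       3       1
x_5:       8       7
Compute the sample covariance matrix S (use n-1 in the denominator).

Step 1 — column means:
  mean(X) = (8 + 5 + 7 + 3 + 8) / 5 = 31/5 = 6.2
  mean(Y) = (1 + 1 + 2 + 1 + 7) / 5 = 12/5 = 2.4

Step 2 — sample covariance S[i,j] = (1/(n-1)) · Σ_k (x_{k,i} - mean_i) · (x_{k,j} - mean_j), with n-1 = 4.
  S[X,X] = ((1.8)·(1.8) + (-1.2)·(-1.2) + (0.8)·(0.8) + (-3.2)·(-3.2) + (1.8)·(1.8)) / 4 = 18.8/4 = 4.7
  S[X,Y] = ((1.8)·(-1.4) + (-1.2)·(-1.4) + (0.8)·(-0.4) + (-3.2)·(-1.4) + (1.8)·(4.6)) / 4 = 11.6/4 = 2.9
  S[Y,Y] = ((-1.4)·(-1.4) + (-1.4)·(-1.4) + (-0.4)·(-0.4) + (-1.4)·(-1.4) + (4.6)·(4.6)) / 4 = 27.2/4 = 6.8

S is symmetric (S[j,i] = S[i,j]). Assembling:

S = [[4.7, 2.9],
 [2.9, 6.8]]


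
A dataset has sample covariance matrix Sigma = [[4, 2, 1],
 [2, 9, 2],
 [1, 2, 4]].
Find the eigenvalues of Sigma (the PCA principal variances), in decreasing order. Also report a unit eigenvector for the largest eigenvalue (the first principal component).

Step 1 — characteristic polynomial p(λ) = det(λI - Sigma) = λ³ - tr·λ² + c_1·λ - det, where tr = trace, c_1 = sum of the principal 2×2 minors, det = det(Sigma):
  tr = 4 + 9 + 4 = 17,
  c_1 = (4·9 - (2)²) + (4·4 - (1)²) + (9·4 - (2)²) = 32 + 15 + 32 = 79,
  det = 4·(9·4 - (2)²) - (2)·((2)·4 - (2)·(1)) + (1)·((2)·(2) - 9·(1)) = 4·(32) - (2)·(6) + (1)·(-5) = 111.
  So p(λ) = λ³ - 17λ² + 79λ - 111.
Step 2 — look for an integer root (rational root theorem: any rational root is an integer divisor of 111). Testing λ = 3:
  p(3) = 27 - 153 + 237 - 111 = 0  ✓
  Dividing out (λ - 3): p(λ) = (λ - 3)(λ² - 14λ + 37).
Step 3 — remaining eigenvalues from the quadratic λ² - 14λ + 37 = 0:
  Δ = 14² - 4·37 = 196 - 148 = 48,  λ = (14 ± √48)/2 = (14 ± 6.9282)/2 ≈ 10.4641 or 3.5359.
  Sorted: λ_1 = 10.4641,  λ_2 = 3.5359,  λ_3 = 3  (check: sum = 17 = tr ✓).

Step 4 — unit eigenvector for λ_1 ≈ 10.4641: v spans the null space of (Sigma - λ_1 I), whose rows are
  r_1 = (-6.4641, 2, 1),  r_2 = (2, -1.4641, 2),  r_3 = (1, 2, -6.4641).
  v is orthogonal to every row, so take v ∝ r_1 × r_2 = ((2)·(2) - (1)·(-1.4641), (1)·(2) - (-6.4641)·(2), (-6.4641)·(-1.4641) - (2)·(2)) ≈ (5.4641, 14.9282, 5.4641).
  Let u = (5.4641, 14.9282, 5.4641).
  ||u|| = √((5.4641)² + (14.9282)² + (5.4641)²) = √(282.5641) ≈ 16.8096,  v_1 = u/||u|| ≈ (0.3251, 0.8881, 0.3251) (||v_1|| = 1).

λ_1 = 10.4641,  λ_2 = 3.5359,  λ_3 = 3;  v_1 ≈ (0.3251, 0.8881, 0.3251)


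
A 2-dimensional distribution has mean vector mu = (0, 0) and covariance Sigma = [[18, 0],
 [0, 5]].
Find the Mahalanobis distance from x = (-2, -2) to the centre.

Step 1 — centre the observation: (x - mu) = (-2, -2).

Step 2 — invert Sigma. det(Sigma) = 18·5 - (0)² = 90.
  Sigma^{-1} = (1/det) · [[d, -b], [-b, a]] = [[0.0556, 0],
 [0, 0.2]].

Step 3 — form the quadratic (x - mu)^T · Sigma^{-1} · (x - mu):
  Sigma^{-1} · (x - mu) = (-0.1111, -0.4).
  (x - mu)^T · [Sigma^{-1} · (x - mu)] = (-2)·(-0.1111) + (-2)·(-0.4) = 1.0222.

Step 4 — take square root: d = √(1.0222) ≈ 1.0111.

d(x, mu) = √(1.0222) ≈ 1.0111


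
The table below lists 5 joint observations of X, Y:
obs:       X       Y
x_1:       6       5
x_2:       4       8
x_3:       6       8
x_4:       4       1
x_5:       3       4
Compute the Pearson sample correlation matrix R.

Step 1 — column means:
  mean(X) = (6 + 4 + 6 + 4 + 3) / 5 = 23/5 = 4.6
  mean(Y) = (5 + 8 + 8 + 1 + 4) / 5 = 26/5 = 5.2

Step 2 — sample variances and covariances s[i,j] = (1/(n-1)) · Σ_k (x_{k,i} - mean_i) · (x_{k,j} - mean_j), with n-1 = 4:
  s[X,X] = ((1.4)·(1.4) + (-0.6)·(-0.6) + (1.4)·(1.4) + (-0.6)·(-0.6) + (-1.6)·(-1.6)) / 4 = 7.2/4 = 1.8
  s[X,Y] = ((1.4)·(-0.2) + (-0.6)·(2.8) + (1.4)·(2.8) + (-0.6)·(-4.2) + (-1.6)·(-1.2)) / 4 = 6.4/4 = 1.6
  s[Y,Y] = ((-0.2)·(-0.2) + (2.8)·(2.8) + (2.8)·(2.8) + (-4.2)·(-4.2) + (-1.2)·(-1.2)) / 4 = 34.8/4 = 8.7
  Sample standard deviations s_i = √(s[i,i]):
  s(X) = √(1.8) = 1.3416
  s(Y) = √(8.7) = 2.9496

Step 3 — r_{ij} = s_{ij} / (s_i · s_j):
  r[X,X] = 1 (diagonal).
  r[X,Y] = 1.6 / (1.3416 · 2.9496) = 1.6 / 3.9573 = 0.4043
  r[Y,Y] = 1 (diagonal).

R is symmetric with unit diagonal. Assembling:

R = [[1, 0.4043],
 [0.4043, 1]]


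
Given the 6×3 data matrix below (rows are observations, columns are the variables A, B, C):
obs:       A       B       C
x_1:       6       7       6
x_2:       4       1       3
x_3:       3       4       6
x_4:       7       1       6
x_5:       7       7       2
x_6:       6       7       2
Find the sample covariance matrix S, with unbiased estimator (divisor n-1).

Step 1 — column means:
  mean(A) = (6 + 4 + 3 + 7 + 7 + 6) / 6 = 33/6 = 5.5
  mean(B) = (7 + 1 + 4 + 1 + 7 + 7) / 6 = 27/6 = 4.5
  mean(C) = (6 + 3 + 6 + 6 + 2 + 2) / 6 = 25/6 = 4.1667

Step 2 — sample covariance S[i,j] = (1/(n-1)) · Σ_k (x_{k,i} - mean_i) · (x_{k,j} - mean_j), with n-1 = 5.
  S[A,A] = ((0.5)·(0.5) + (-1.5)·(-1.5) + (-2.5)·(-2.5) + (1.5)·(1.5) + (1.5)·(1.5) + (0.5)·(0.5)) / 5 = 13.5/5 = 2.7
  S[A,B] = ((0.5)·(2.5) + (-1.5)·(-3.5) + (-2.5)·(-0.5) + (1.5)·(-3.5) + (1.5)·(2.5) + (0.5)·(2.5)) / 5 = 7.5/5 = 1.5
  S[A,C] = ((0.5)·(1.8333) + (-1.5)·(-1.1667) + (-2.5)·(1.8333) + (1.5)·(1.8333) + (1.5)·(-2.1667) + (0.5)·(-2.1667)) / 5 = -3.5/5 = -0.7
  S[B,B] = ((2.5)·(2.5) + (-3.5)·(-3.5) + (-0.5)·(-0.5) + (-3.5)·(-3.5) + (2.5)·(2.5) + (2.5)·(2.5)) / 5 = 43.5/5 = 8.7
  S[B,C] = ((2.5)·(1.8333) + (-3.5)·(-1.1667) + (-0.5)·(1.8333) + (-3.5)·(1.8333) + (2.5)·(-2.1667) + (2.5)·(-2.1667)) / 5 = -9.5/5 = -1.9
  S[C,C] = ((1.8333)·(1.8333) + (-1.1667)·(-1.1667) + (1.8333)·(1.8333) + (1.8333)·(1.8333) + (-2.1667)·(-2.1667) + (-2.1667)·(-2.1667)) / 5 = 20.8333/5 = 4.1667

S is symmetric (S[j,i] = S[i,j]). Assembling:

S = [[2.7, 1.5, -0.7],
 [1.5, 8.7, -1.9],
 [-0.7, -1.9, 4.1667]]


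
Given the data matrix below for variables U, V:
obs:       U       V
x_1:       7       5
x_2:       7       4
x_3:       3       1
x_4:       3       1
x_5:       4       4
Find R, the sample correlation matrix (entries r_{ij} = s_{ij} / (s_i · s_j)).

Step 1 — column means:
  mean(U) = (7 + 7 + 3 + 3 + 4) / 5 = 24/5 = 4.8
  mean(V) = (5 + 4 + 1 + 1 + 4) / 5 = 15/5 = 3

Step 2 — sample variances and covariances s[i,j] = (1/(n-1)) · Σ_k (x_{k,i} - mean_i) · (x_{k,j} - mean_j), with n-1 = 4:
  s[U,U] = ((2.2)·(2.2) + (2.2)·(2.2) + (-1.8)·(-1.8) + (-1.8)·(-1.8) + (-0.8)·(-0.8)) / 4 = 16.8/4 = 4.2
  s[U,V] = ((2.2)·(2) + (2.2)·(1) + (-1.8)·(-2) + (-1.8)·(-2) + (-0.8)·(1)) / 4 = 13/4 = 3.25
  s[V,V] = ((2)·(2) + (1)·(1) + (-2)·(-2) + (-2)·(-2) + (1)·(1)) / 4 = 14/4 = 3.5
  Sample standard deviations s_i = √(s[i,i]):
  s(U) = √(4.2) = 2.0494
  s(V) = √(3.5) = 1.8708

Step 3 — r_{ij} = s_{ij} / (s_i · s_j):
  r[U,U] = 1 (diagonal).
  r[U,V] = 3.25 / (2.0494 · 1.8708) = 3.25 / 3.8341 = 0.8477
  r[V,V] = 1 (diagonal).

R is symmetric with unit diagonal. Assembling:

R = [[1, 0.8477],
 [0.8477, 1]]


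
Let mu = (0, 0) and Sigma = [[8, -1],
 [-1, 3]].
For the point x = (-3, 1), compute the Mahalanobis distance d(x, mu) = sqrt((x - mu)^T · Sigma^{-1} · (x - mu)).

Step 1 — centre the observation: (x - mu) = (-3, 1).

Step 2 — invert Sigma. det(Sigma) = 8·3 - (-1)² = 23.
  Sigma^{-1} = (1/det) · [[d, -b], [-b, a]] = [[0.1304, 0.0435],
 [0.0435, 0.3478]].

Step 3 — form the quadratic (x - mu)^T · Sigma^{-1} · (x - mu):
  Sigma^{-1} · (x - mu) = (-0.3478, 0.2174).
  (x - mu)^T · [Sigma^{-1} · (x - mu)] = (-3)·(-0.3478) + (1)·(0.2174) = 1.2609.

Step 4 — take square root: d = √(1.2609) ≈ 1.1229.

d(x, mu) = √(1.2609) ≈ 1.1229


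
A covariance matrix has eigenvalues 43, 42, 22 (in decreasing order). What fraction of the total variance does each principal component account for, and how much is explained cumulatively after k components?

Step 1 — total variance = trace(Sigma) = Σ λ_i = 43 + 42 + 22 = 107.

Step 2 — fraction explained by component i = λ_i / Σ λ:
  PC1: 43/107 = 0.4019
  PC2: 42/107 = 0.3925
  PC3: 22/107 = 0.2056

Step 3 — cumulative fraction after k components = (λ_1 + ... + λ_k) / Σ λ:
  k = 1: 43/107 = 0.4019
  k = 2: (43 + 42)/107 = 85/107 = 0.7944
  k = 3: (43 + 42 + 22)/107 = 107/107 = 1

Summary (fraction, with percent):

explained: PC1 0.4019 (40.19%), PC2 0.3925 (39.25%), PC3 0.2056 (20.56%);  cumulative: 0.4019, 0.7944, 1


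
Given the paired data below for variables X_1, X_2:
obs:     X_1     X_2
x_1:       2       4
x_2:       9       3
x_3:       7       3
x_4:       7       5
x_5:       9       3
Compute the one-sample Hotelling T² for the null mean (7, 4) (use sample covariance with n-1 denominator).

Step 1 — sample mean vector:
  mean(X_1) = (2 + 9 + 7 + 7 + 9) / 5 = 34/5 = 6.8
  mean(X_2) = (4 + 3 + 3 + 5 + 3) / 5 = 18/5 = 3.6
  x̄ = (6.8, 3.6),  deviation x̄ - mu_0 = (6.8, 3.6) - (7, 4) = (-0.2, -0.4).

Step 2 — sample covariance matrix, S[i,j] = (1/(n-1)) · Σ_k (x_{k,i} - mean_i) · (x_{k,j} - mean_j), divisor n-1 = 4:
  S[X_1,X_1] = ((-4.8)·(-4.8) + (2.2)·(2.2) + (0.2)·(0.2) + (0.2)·(0.2) + (2.2)·(2.2)) / 4 = 32.8/4 = 8.2
  S[X_1,X_2] = ((-4.8)·(0.4) + (2.2)·(-0.6) + (0.2)·(-0.6) + (0.2)·(1.4) + (2.2)·(-0.6)) / 4 = -4.4/4 = -1.1
  S[X_2,X_2] = ((0.4)·(0.4) + (-0.6)·(-0.6) + (-0.6)·(-0.6) + (1.4)·(1.4) + (-0.6)·(-0.6)) / 4 = 3.2/4 = 0.8
  S = [[8.2, -1.1],
 [-1.1, 0.8]].

Step 3 — invert S. det(S) = 8.2·0.8 - (-1.1)² = 5.35.
  S^{-1} = (1/det) · [[d, -b], [-b, a]] = [[0.1495, 0.2056],
 [0.2056, 1.5327]].

Step 4 — quadratic form (x̄ - mu_0)^T · S^{-1} · (x̄ - mu_0):
  S^{-1} · (x̄ - mu_0) = (-0.1121, -0.6542),
  (x̄ - mu_0)^T · [...] = (-0.2)·(-0.1121) + (-0.4)·(-0.6542) = 0.2841.

Step 5 — scale by n: T² = 5 · 0.2841 = 1.4206.

T² ≈ 1.4206


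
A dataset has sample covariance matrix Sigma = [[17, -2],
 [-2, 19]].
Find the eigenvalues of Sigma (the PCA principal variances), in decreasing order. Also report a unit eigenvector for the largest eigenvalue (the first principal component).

Step 1 — characteristic polynomial of 2×2 Sigma:
  det(Sigma - λI) = λ² - trace · λ + det = 0.
  trace = 17 + 19 = 36, det = 17·19 - (-2)² = 319.
Step 2 — discriminant:
  Δ = trace² - 4·det = 1296 - 1276 = 20.
Step 3 — eigenvalues:
  λ = (trace ± √Δ)/2 = (36 ± 4.4721)/2,
  λ_1 = 20.2361,  λ_2 = 15.7639.

Step 4 — unit eigenvector for λ_1: solve (Sigma - λ_1 I)v = 0. First row:
  (17 - 20.2361)·v_x + (-2)·v_y = 0, i.e. (-3.2361)·v_x + (-2)·v_y = 0,
  so v ∝ (b, λ_1 - a) = (-2, 3.2361); multiply by -1 so the first entry is positive: u = (2, -3.2361).
  ||u|| = √((2)² + (-3.2361)²) = √(14.4721) ≈ 3.8042,
  v_1 = u/||u|| ≈ (0.5257, -0.8507) (||v_1|| = 1).

λ_1 = 20.2361,  λ_2 = 15.7639;  v_1 ≈ (0.5257, -0.8507)


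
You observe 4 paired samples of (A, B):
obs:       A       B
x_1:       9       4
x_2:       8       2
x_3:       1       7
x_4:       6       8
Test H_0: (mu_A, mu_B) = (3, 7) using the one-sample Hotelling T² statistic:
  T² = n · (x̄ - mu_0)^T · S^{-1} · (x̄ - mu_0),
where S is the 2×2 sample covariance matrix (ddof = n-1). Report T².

Step 1 — sample mean vector:
  mean(A) = (9 + 8 + 1 + 6) / 4 = 24/4 = 6
  mean(B) = (4 + 2 + 7 + 8) / 4 = 21/4 = 5.25
  x̄ = (6, 5.25),  deviation x̄ - mu_0 = (6, 5.25) - (3, 7) = (3, -1.75).

Step 2 — sample covariance matrix, S[i,j] = (1/(n-1)) · Σ_k (x_{k,i} - mean_i) · (x_{k,j} - mean_j), divisor n-1 = 3:
  S[A,A] = ((3)·(3) + (2)·(2) + (-5)·(-5) + (0)·(0)) / 3 = 38/3 = 12.6667
  S[A,B] = ((3)·(-1.25) + (2)·(-3.25) + (-5)·(1.75) + (0)·(2.75)) / 3 = -19/3 = -6.3333
  S[B,B] = ((-1.25)·(-1.25) + (-3.25)·(-3.25) + (1.75)·(1.75) + (2.75)·(2.75)) / 3 = 22.75/3 = 7.5833
  S = [[12.6667, -6.3333],
 [-6.3333, 7.5833]].

Step 3 — invert S. det(S) = 12.6667·7.5833 - (-6.3333)² = 55.9444.
  S^{-1} = (1/det) · [[d, -b], [-b, a]] = [[0.1356, 0.1132],
 [0.1132, 0.2264]].

Step 4 — quadratic form (x̄ - mu_0)^T · S^{-1} · (x̄ - mu_0):
  S^{-1} · (x̄ - mu_0) = (0.2085, -0.0566),
  (x̄ - mu_0)^T · [...] = (3)·(0.2085) + (-1.75)·(-0.0566) = 0.7247.

Step 5 — scale by n: T² = 4 · 0.7247 = 2.8987.

T² ≈ 2.8987


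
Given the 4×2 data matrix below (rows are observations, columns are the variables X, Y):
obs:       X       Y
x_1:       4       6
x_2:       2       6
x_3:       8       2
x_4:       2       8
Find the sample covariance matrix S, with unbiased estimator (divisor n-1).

Step 1 — column means:
  mean(X) = (4 + 2 + 8 + 2) / 4 = 16/4 = 4
  mean(Y) = (6 + 6 + 2 + 8) / 4 = 22/4 = 5.5

Step 2 — sample covariance S[i,j] = (1/(n-1)) · Σ_k (x_{k,i} - mean_i) · (x_{k,j} - mean_j), with n-1 = 3.
  S[X,X] = ((0)·(0) + (-2)·(-2) + (4)·(4) + (-2)·(-2)) / 3 = 24/3 = 8
  S[X,Y] = ((0)·(0.5) + (-2)·(0.5) + (4)·(-3.5) + (-2)·(2.5)) / 3 = -20/3 = -6.6667
  S[Y,Y] = ((0.5)·(0.5) + (0.5)·(0.5) + (-3.5)·(-3.5) + (2.5)·(2.5)) / 3 = 19/3 = 6.3333

S is symmetric (S[j,i] = S[i,j]). Assembling:

S = [[8, -6.6667],
 [-6.6667, 6.3333]]
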